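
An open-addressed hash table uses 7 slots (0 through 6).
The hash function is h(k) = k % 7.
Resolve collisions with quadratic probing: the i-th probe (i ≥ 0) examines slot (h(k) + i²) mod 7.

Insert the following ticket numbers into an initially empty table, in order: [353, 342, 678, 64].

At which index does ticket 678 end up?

353: h=3 → slot 3
342: h=6 → slot 6
678: h=6, probe 6,0 → slot 0
64: h=1 → slot 1
Table: [678, 64, ∅, 353, ∅, ∅, 342]

0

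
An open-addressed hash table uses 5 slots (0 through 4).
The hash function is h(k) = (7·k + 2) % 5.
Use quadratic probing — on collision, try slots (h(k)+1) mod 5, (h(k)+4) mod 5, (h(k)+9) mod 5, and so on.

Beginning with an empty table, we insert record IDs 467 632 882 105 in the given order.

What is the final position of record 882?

Insert 467: h=1, slot 1 empty -> index 1.
Insert 632: h=1, slot 1 occupied -> index 2.
Insert 882: h=1, slots 1,2 occupied -> index 0.
Insert 105: h=2, slot 2 occupied -> index 3.
Table: [882, 467, 632, 105, -]

0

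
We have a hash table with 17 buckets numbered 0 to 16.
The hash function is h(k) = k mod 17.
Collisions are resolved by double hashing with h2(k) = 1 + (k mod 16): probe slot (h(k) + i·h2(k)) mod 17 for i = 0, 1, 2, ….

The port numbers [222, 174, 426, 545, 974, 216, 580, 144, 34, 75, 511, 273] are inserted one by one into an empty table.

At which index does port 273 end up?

Insert 222: h=1, slot 1 empty → index 1.
Insert 174: h=4, slot 4 empty → index 4.
Insert 426: h=1, h2=11, slot 1 occupied → index 12.
Insert 545: h=1, h2=2, slot 1 occupied → index 3.
Insert 974: h=5, slot 5 empty → index 5.
Insert 216: h=12, h2=9, slots 12,4 occupied → index 13.
Insert 580: h=2, slot 2 empty → index 2.
Insert 144: h=8, slot 8 empty → index 8.
Insert 34: h=0, slot 0 empty → index 0.
Insert 75: h=7, slot 7 empty → index 7.
Insert 511: h=1, h2=16, slots 1,0 occupied → index 16.
Insert 273: h=1, h2=2, slots 1,3,5,7 occupied → index 9.
Table: [34, 222, 580, 545, 174, 974, _, 75, 144, 273, _, _, 426, 216, _, _, 511]

9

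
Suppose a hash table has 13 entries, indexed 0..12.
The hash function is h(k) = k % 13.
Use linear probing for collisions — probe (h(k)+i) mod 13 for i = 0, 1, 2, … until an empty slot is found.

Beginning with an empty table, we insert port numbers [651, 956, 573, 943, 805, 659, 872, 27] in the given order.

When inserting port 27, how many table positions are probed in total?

651: h=1 => slot 1
956: h=7 => slot 7
573: h=1, probe 1,2 => slot 2
943: h=7, probe 7,8 => slot 8
805: h=12 => slot 12
659: h=9 => slot 9
872: h=1, probe 1,2,3 => slot 3
27: h=1, probe 1,2,3,4 => slot 4
Table: [_, 651, 573, 872, 27, _, _, 956, 943, 659, _, _, 805]

4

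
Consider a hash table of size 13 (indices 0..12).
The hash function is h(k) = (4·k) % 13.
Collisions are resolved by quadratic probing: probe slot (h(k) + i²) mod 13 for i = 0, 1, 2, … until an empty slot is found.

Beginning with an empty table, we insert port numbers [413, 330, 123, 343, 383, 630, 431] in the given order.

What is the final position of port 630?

413 hashes to 1; slot 1 is free => place at 1.
330 hashes to 7; slot 7 is free => place at 7.
123 hashes to 11; slot 11 is free => place at 11.
343 hashes to 7; 7 taken => place at 8.
383 hashes to 11; 11 taken => place at 12.
630 hashes to 11; 11,12 taken => place at 2.
431 hashes to 8; 8 taken => place at 9.
Table: [∅, 413, 630, ∅, ∅, ∅, ∅, 330, 343, 431, ∅, 123, 383]

2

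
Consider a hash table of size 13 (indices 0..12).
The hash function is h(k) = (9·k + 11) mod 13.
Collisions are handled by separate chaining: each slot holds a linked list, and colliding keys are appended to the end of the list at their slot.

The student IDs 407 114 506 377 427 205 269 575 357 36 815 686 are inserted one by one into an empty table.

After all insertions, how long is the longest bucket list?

4

407 -> bucket 8
114 -> bucket 10
506 -> bucket 2
377 -> bucket 11
427 -> bucket 6
205 -> bucket 10 (collision)
269 -> bucket 1
575 -> bucket 12
357 -> bucket 0
36 -> bucket 10 (collision)
815 -> bucket 1 (collision)
686 -> bucket 10 (collision)
Final buckets:
0: 357
1: 269 -> 815
2: 506
3: -
4: -
5: -
6: 427
7: -
8: 407
9: -
10: 114 -> 205 -> 36 -> 686
11: 377
12: 575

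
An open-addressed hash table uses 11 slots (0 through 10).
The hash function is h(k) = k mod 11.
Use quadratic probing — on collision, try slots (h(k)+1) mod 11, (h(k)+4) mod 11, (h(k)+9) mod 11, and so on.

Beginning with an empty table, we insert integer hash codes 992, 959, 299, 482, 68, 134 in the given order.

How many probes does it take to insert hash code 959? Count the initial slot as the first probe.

2

992 hashes to 2; slot 2 is free => place at 2.
959 hashes to 2; 2 taken => place at 3.
299 hashes to 2; 2,3 taken => place at 6.
482 hashes to 9; slot 9 is free => place at 9.
68 hashes to 2; 2,3,6 taken => place at 0.
134 hashes to 2; 2,3,6,0 taken => place at 7.
Table: [68, -, 992, 959, -, -, 299, 134, -, 482, -]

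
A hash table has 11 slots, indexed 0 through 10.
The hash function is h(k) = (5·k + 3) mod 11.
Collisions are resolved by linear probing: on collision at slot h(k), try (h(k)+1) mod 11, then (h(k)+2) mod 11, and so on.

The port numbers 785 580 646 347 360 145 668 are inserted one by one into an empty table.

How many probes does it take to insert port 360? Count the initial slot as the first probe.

5

785 hashes to 1; slot 1 is free => place at 1.
580 hashes to 10; slot 10 is free => place at 10.
646 hashes to 10; 10 taken => place at 0.
347 hashes to 0; 0,1 taken => place at 2.
360 hashes to 10; 10,0,1,2 taken => place at 3.
145 hashes to 2; 2,3 taken => place at 4.
668 hashes to 10; 10,0,1,2,3,4 taken => place at 5.
Table: [646, 785, 347, 360, 145, 668, ., ., ., ., 580]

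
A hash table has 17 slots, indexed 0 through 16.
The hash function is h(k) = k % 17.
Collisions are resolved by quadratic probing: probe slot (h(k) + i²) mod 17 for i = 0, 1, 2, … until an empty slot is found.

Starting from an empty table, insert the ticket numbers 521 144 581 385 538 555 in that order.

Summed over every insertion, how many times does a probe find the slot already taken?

7

521: h=11 -> slot 11
144: h=8 -> slot 8
581: h=3 -> slot 3
385: h=11, probe 11,12 -> slot 12
538: h=11, probe 11,12,15 -> slot 15
555: h=11, probe 11,12,15,3,10 -> slot 10
Table: [—, —, —, 581, —, —, —, —, 144, —, 555, 521, 385, —, —, 538, —]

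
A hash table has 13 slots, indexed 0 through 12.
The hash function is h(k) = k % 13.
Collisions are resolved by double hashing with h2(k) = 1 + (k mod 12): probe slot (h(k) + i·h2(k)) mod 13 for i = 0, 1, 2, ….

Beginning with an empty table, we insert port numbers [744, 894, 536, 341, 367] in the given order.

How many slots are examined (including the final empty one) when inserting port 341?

Insert 744: h=3, slot 3 empty → index 3.
Insert 894: h=10, slot 10 empty → index 10.
Insert 536: h=3, h2=9, slot 3 occupied → index 12.
Insert 341: h=3, h2=6, slot 3 occupied → index 9.
Insert 367: h=3, h2=8, slot 3 occupied → index 11.
Table: [_, _, _, 744, _, _, _, _, _, 341, 894, 367, 536]

2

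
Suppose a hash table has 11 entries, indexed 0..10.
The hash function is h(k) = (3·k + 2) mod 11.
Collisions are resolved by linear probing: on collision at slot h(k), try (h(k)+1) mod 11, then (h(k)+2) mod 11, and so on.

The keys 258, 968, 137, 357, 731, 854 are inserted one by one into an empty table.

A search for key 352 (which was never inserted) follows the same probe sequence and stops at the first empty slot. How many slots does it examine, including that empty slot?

258: h=6 → slot 6
968: h=2 → slot 2
137: h=6, probe 6,7 → slot 7
357: h=6, probe 6,7,8 → slot 8
731: h=6, probe 6,7,8,9 → slot 9
854: h=1 → slot 1
Table: [-, 854, 968, -, -, -, 258, 137, 357, 731, -]
Lookup 352: h=2, probe 2,3 → slot 3 empty, not found.

2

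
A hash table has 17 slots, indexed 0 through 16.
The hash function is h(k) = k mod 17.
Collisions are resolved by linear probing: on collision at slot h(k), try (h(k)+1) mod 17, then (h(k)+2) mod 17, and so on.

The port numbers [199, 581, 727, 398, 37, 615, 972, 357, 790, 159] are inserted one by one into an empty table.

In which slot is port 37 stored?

199: h=12 → slot 12
581: h=3 → slot 3
727: h=13 → slot 13
398: h=7 → slot 7
37: h=3, probe 3,4 → slot 4
615: h=3, probe 3,4,5 → slot 5
972: h=3, probe 3,4,5,6 → slot 6
357: h=0 → slot 0
790: h=8 → slot 8
159: h=6, probe 6,7,8,9 → slot 9
Table: [357, -, -, 581, 37, 615, 972, 398, 790, 159, -, -, 199, 727, -, -, -]

4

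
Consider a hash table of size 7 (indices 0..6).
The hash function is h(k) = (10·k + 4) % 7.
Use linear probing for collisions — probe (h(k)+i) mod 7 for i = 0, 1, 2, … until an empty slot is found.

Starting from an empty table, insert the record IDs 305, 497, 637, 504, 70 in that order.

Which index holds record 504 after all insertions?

Insert 305: h=2, slot 2 empty → index 2.
Insert 497: h=4, slot 4 empty → index 4.
Insert 637: h=4, slot 4 occupied → index 5.
Insert 504: h=4, slots 4,5 occupied → index 6.
Insert 70: h=4, slots 4,5,6 occupied → index 0.
Table: [70, ∅, 305, ∅, 497, 637, 504]

6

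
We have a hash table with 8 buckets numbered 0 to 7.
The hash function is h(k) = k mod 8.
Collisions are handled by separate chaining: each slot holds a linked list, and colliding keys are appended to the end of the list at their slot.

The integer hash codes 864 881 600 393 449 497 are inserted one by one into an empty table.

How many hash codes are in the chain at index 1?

864 -> bucket 0
881 -> bucket 1
600 -> bucket 0 (collision)
393 -> bucket 1 (collision)
449 -> bucket 1 (collision)
497 -> bucket 1 (collision)
Final buckets:
0: 864 -> 600
1: 881 -> 393 -> 449 -> 497
2: -
3: -
4: -
5: -
6: -
7: -

4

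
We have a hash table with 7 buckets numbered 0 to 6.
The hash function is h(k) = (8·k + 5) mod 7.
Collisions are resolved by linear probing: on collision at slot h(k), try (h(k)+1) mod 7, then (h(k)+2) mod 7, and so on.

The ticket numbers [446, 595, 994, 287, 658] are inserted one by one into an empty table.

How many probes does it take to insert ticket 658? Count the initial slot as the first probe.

4

446 hashes to 3; slot 3 is free → place at 3.
595 hashes to 5; slot 5 is free → place at 5.
994 hashes to 5; 5 taken → place at 6.
287 hashes to 5; 5,6 taken → place at 0.
658 hashes to 5; 5,6,0 taken → place at 1.
Table: [287, 658, ., 446, ., 595, 994]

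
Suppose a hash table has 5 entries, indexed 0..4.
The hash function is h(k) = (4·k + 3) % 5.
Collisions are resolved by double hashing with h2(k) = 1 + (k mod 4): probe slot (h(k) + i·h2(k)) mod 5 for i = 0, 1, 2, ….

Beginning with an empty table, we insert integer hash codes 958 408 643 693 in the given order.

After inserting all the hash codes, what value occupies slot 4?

643

958: h=0 -> slot 0
408: h=0, h2=1, probe 0,1 -> slot 1
643: h=0, h2=4, probe 0,4 -> slot 4
693: h=0, h2=2, probe 0,2 -> slot 2
Table: [958, 408, 693, ∅, 643]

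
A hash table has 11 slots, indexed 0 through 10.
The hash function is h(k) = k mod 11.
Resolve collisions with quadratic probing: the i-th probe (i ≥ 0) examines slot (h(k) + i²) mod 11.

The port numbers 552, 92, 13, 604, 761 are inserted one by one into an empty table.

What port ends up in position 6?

552: h=2 => slot 2
92: h=4 => slot 4
13: h=2, probe 2,3 => slot 3
604: h=10 => slot 10
761: h=2, probe 2,3,6 => slot 6
Table: [—, —, 552, 13, 92, —, 761, —, —, —, 604]

761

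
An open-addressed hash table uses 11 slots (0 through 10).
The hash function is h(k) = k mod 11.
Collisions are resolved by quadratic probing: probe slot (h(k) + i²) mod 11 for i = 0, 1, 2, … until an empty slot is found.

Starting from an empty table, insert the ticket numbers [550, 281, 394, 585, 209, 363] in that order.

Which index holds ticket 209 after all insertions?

550 hashes to 0; slot 0 is free => place at 0.
281 hashes to 6; slot 6 is free => place at 6.
394 hashes to 9; slot 9 is free => place at 9.
585 hashes to 2; slot 2 is free => place at 2.
209 hashes to 0; 0 taken => place at 1.
363 hashes to 0; 0,1 taken => place at 4.
Table: [550, 209, 585, —, 363, —, 281, —, —, 394, —]

1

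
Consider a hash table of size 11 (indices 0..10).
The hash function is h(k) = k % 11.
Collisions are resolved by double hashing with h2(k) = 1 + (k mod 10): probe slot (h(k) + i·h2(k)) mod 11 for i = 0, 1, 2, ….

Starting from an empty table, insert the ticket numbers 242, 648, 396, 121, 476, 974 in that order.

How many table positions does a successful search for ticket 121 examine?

2

Insert 242: h=0, slot 0 empty => index 0.
Insert 648: h=10, slot 10 empty => index 10.
Insert 396: h=0, h2=7, slot 0 occupied => index 7.
Insert 121: h=0, h2=2, slot 0 occupied => index 2.
Insert 476: h=3, slot 3 empty => index 3.
Insert 974: h=6, slot 6 empty => index 6.
Table: [242, -, 121, 476, -, -, 974, 396, -, -, 648]
Lookup 121: h=0, h2=2, probe 0,2 → found at 2.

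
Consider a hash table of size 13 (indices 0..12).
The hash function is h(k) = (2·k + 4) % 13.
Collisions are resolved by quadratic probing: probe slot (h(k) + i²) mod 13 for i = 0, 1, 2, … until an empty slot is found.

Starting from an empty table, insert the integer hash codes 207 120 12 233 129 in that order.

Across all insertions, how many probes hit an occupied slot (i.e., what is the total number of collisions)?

207 hashes to 2; slot 2 is free → place at 2.
120 hashes to 10; slot 10 is free → place at 10.
12 hashes to 2; 2 taken → place at 3.
233 hashes to 2; 2,3 taken → place at 6.
129 hashes to 2; 2,3,6 taken → place at 11.
Table: [∅, ∅, 207, 12, ∅, ∅, 233, ∅, ∅, ∅, 120, 129, ∅]

6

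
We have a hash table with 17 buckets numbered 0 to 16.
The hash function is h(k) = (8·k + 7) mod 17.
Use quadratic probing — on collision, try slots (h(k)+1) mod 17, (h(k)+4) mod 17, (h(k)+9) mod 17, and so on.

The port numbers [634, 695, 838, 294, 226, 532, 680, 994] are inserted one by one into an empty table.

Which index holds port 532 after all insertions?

634 hashes to 13; slot 13 is free -> place at 13.
695 hashes to 8; slot 8 is free -> place at 8.
838 hashes to 13; 13 taken -> place at 14.
294 hashes to 13; 13,14 taken -> place at 0.
226 hashes to 13; 13,14,0 taken -> place at 5.
532 hashes to 13; 13,14,0,5 taken -> place at 12.
680 hashes to 7; slot 7 is free -> place at 7.
994 hashes to 3; slot 3 is free -> place at 3.
Table: [294, ., ., 994, ., 226, ., 680, 695, ., ., ., 532, 634, 838, ., .]

12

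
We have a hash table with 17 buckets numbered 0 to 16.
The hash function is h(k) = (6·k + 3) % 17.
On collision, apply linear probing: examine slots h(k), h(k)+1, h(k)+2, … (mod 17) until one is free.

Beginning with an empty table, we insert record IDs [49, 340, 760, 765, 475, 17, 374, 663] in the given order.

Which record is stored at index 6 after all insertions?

49: h=8 => slot 8
340: h=3 => slot 3
760: h=7 => slot 7
765: h=3, probe 3,4 => slot 4
475: h=14 => slot 14
17: h=3, probe 3,4,5 => slot 5
374: h=3, probe 3,4,5,6 => slot 6
663: h=3, probe 3,4,5,6,7,8,9 => slot 9
Table: [_, _, _, 340, 765, 17, 374, 760, 49, 663, _, _, _, _, 475, _, _]

374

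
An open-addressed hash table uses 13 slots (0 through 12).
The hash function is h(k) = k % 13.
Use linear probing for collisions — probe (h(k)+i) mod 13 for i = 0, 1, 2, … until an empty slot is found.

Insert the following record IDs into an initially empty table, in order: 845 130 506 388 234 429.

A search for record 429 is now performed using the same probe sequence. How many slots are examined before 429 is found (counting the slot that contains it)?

845: h=0 => slot 0
130: h=0, probe 0,1 => slot 1
506: h=12 => slot 12
388: h=11 => slot 11
234: h=0, probe 0,1,2 => slot 2
429: h=0, probe 0,1,2,3 => slot 3
Table: [845, 130, 234, 429, -, -, -, -, -, -, -, 388, 506]
Lookup 429: h=0, probe 0,1,2,3 → found at 3.

4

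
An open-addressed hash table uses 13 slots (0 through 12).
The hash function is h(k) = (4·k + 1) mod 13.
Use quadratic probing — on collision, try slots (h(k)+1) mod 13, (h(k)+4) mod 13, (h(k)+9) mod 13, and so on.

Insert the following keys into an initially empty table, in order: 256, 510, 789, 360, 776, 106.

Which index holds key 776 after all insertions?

7

Insert 256: h=11, slot 11 empty => index 11.
Insert 510: h=0, slot 0 empty => index 0.
Insert 789: h=11, slot 11 occupied => index 12.
Insert 360: h=11, slots 11,12 occupied => index 2.
Insert 776: h=11, slots 11,12,2 occupied => index 7.
Insert 106: h=9, slot 9 empty => index 9.
Table: [510, ∅, 360, ∅, ∅, ∅, ∅, 776, ∅, 106, ∅, 256, 789]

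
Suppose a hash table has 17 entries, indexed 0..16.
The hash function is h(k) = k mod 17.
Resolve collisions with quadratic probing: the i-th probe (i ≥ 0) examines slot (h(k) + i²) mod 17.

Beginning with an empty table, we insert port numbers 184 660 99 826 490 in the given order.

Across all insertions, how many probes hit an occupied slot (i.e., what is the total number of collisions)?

184 hashes to 14; slot 14 is free => place at 14.
660 hashes to 14; 14 taken => place at 15.
99 hashes to 14; 14,15 taken => place at 1.
826 hashes to 10; slot 10 is free => place at 10.
490 hashes to 14; 14,15,1 taken => place at 6.
Table: [∅, 99, ∅, ∅, ∅, ∅, 490, ∅, ∅, ∅, 826, ∅, ∅, ∅, 184, 660, ∅]

6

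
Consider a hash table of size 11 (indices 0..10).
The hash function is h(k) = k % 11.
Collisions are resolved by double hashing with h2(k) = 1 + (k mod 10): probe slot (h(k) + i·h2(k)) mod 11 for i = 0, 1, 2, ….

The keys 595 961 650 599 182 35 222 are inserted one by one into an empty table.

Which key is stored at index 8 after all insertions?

595: h=1 => slot 1
961: h=4 => slot 4
650: h=1, h2=1, probe 1,2 => slot 2
599: h=5 => slot 5
182: h=6 => slot 6
35: h=2, h2=6, probe 2,8 => slot 8
222: h=2, h2=3, probe 2,5,8,0 => slot 0
Table: [222, 595, 650, ∅, 961, 599, 182, ∅, 35, ∅, ∅]

35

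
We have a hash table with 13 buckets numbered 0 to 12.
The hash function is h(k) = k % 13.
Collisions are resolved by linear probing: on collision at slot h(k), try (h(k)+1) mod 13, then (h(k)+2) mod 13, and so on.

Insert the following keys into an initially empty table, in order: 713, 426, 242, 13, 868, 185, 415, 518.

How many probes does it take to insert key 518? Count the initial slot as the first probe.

Insert 713: h=11, slot 11 empty → index 11.
Insert 426: h=10, slot 10 empty → index 10.
Insert 242: h=8, slot 8 empty → index 8.
Insert 13: h=0, slot 0 empty → index 0.
Insert 868: h=10, slots 10,11 occupied → index 12.
Insert 185: h=3, slot 3 empty → index 3.
Insert 415: h=12, slots 12,0 occupied → index 1.
Insert 518: h=11, slots 11,12,0,1 occupied → index 2.
Table: [13, 415, 518, 185, _, _, _, _, 242, _, 426, 713, 868]

5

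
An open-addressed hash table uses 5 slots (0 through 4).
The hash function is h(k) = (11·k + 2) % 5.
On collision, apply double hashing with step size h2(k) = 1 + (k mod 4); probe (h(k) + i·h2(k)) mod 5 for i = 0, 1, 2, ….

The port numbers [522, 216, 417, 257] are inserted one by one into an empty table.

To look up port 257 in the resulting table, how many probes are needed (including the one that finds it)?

522: h=4 -> slot 4
216: h=3 -> slot 3
417: h=4, h2=2, probe 4,1 -> slot 1
257: h=4, h2=2, probe 4,1,3,0 -> slot 0
Table: [257, 417, _, 216, 522]
Lookup 257: h=4, h2=2, probe 4,1,3,0 → found at 0.

4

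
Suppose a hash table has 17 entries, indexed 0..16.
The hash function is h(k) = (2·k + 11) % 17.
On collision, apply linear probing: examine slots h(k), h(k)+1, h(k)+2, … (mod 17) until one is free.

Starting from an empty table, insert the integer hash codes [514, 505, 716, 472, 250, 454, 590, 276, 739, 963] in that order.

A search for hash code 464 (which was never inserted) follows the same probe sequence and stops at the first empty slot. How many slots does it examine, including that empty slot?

514 hashes to 2; slot 2 is free -> place at 2.
505 hashes to 1; slot 1 is free -> place at 1.
716 hashes to 15; slot 15 is free -> place at 15.
472 hashes to 3; slot 3 is free -> place at 3.
250 hashes to 1; 1,2,3 taken -> place at 4.
454 hashes to 1; 1,2,3,4 taken -> place at 5.
590 hashes to 1; 1,2,3,4,5 taken -> place at 6.
276 hashes to 2; 2,3,4,5,6 taken -> place at 7.
739 hashes to 10; slot 10 is free -> place at 10.
963 hashes to 16; slot 16 is free -> place at 16.
Table: [-, 505, 514, 472, 250, 454, 590, 276, -, -, 739, -, -, -, -, 716, 963]
Lookup 464: h=4, probe 4,5,6,7,8 → slot 8 empty, not found.

5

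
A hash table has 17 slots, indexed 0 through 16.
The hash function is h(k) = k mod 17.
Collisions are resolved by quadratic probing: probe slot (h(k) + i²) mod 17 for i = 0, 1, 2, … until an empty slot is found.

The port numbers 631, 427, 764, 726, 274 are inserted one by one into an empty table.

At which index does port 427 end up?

631: h=2 -> slot 2
427: h=2, probe 2,3 -> slot 3
764: h=16 -> slot 16
726: h=12 -> slot 12
274: h=2, probe 2,3,6 -> slot 6
Table: [-, -, 631, 427, -, -, 274, -, -, -, -, -, 726, -, -, -, 764]

3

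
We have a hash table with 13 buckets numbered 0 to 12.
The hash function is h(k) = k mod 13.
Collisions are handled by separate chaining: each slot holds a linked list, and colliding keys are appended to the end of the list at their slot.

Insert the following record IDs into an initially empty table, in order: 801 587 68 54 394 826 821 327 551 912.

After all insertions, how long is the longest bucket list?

Insert 801: h=8, bucket 8 empty -> new chain.
Insert 587: h=2, bucket 2 empty -> new chain.
Insert 68: h=3, bucket 3 empty -> new chain.
Insert 54: h=2, bucket 2 nonempty -> append to chain.
Insert 394: h=4, bucket 4 empty -> new chain.
Insert 826: h=7, bucket 7 empty -> new chain.
Insert 821: h=2, bucket 2 nonempty -> append to chain.
Insert 327: h=2, bucket 2 nonempty -> append to chain.
Insert 551: h=5, bucket 5 empty -> new chain.
Insert 912: h=2, bucket 2 nonempty -> append to chain.
Final buckets:
0: ∅
1: ∅
2: 587 -> 54 -> 821 -> 327 -> 912
3: 68
4: 394
5: 551
6: ∅
7: 826
8: 801
9: ∅
10: ∅
11: ∅
12: ∅

5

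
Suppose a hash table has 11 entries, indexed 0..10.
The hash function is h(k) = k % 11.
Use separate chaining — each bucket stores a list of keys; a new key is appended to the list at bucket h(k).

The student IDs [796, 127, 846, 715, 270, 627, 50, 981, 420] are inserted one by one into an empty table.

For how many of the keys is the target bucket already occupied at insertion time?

Insert 796: h=4, bucket 4 empty -> new chain.
Insert 127: h=6, bucket 6 empty -> new chain.
Insert 846: h=10, bucket 10 empty -> new chain.
Insert 715: h=0, bucket 0 empty -> new chain.
Insert 270: h=6, bucket 6 nonempty -> append to chain.
Insert 627: h=0, bucket 0 nonempty -> append to chain.
Insert 50: h=6, bucket 6 nonempty -> append to chain.
Insert 981: h=2, bucket 2 empty -> new chain.
Insert 420: h=2, bucket 2 nonempty -> append to chain.
Final buckets:
0: 715 -> 627
1: ∅
2: 981 -> 420
3: ∅
4: 796
5: ∅
6: 127 -> 270 -> 50
7: ∅
8: ∅
9: ∅
10: 846

4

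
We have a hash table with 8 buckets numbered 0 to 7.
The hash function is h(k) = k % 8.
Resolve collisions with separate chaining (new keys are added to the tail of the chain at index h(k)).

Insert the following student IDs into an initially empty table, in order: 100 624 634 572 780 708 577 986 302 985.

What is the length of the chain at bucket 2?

100 → bucket 4
624 → bucket 0
634 → bucket 2
572 → bucket 4 (collision)
780 → bucket 4 (collision)
708 → bucket 4 (collision)
577 → bucket 1
986 → bucket 2 (collision)
302 → bucket 6
985 → bucket 1 (collision)
Final buckets:
0: 624
1: 577 -> 985
2: 634 -> 986
3: _
4: 100 -> 572 -> 780 -> 708
5: _
6: 302
7: _

2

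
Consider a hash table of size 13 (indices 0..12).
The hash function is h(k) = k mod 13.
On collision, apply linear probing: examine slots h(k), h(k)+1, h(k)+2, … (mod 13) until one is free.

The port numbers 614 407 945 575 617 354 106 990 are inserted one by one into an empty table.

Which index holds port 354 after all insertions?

7

614 hashes to 3; slot 3 is free → place at 3.
407 hashes to 4; slot 4 is free → place at 4.
945 hashes to 9; slot 9 is free → place at 9.
575 hashes to 3; 3,4 taken → place at 5.
617 hashes to 6; slot 6 is free → place at 6.
354 hashes to 3; 3,4,5,6 taken → place at 7.
106 hashes to 2; slot 2 is free → place at 2.
990 hashes to 2; 2,3,4,5,6,7 taken → place at 8.
Table: [_, _, 106, 614, 407, 575, 617, 354, 990, 945, _, _, _]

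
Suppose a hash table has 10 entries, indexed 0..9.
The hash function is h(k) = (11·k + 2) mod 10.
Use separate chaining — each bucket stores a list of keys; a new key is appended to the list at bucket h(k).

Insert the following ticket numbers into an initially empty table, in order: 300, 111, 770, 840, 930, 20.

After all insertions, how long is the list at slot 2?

300 → bucket 2
111 → bucket 3
770 → bucket 2 (collision)
840 → bucket 2 (collision)
930 → bucket 2 (collision)
20 → bucket 2 (collision)
Final buckets:
0: —
1: —
2: 300 -> 770 -> 840 -> 930 -> 20
3: 111
4: —
5: —
6: —
7: —
8: —
9: —

5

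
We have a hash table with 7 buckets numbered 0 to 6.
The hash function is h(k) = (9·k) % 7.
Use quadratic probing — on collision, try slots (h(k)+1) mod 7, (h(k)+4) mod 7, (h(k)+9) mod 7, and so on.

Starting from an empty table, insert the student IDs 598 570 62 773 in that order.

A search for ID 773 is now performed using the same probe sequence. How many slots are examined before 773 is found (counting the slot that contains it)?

598: h=6 → slot 6
570: h=6, probe 6,0 → slot 0
62: h=5 → slot 5
773: h=6, probe 6,0,3 → slot 3
Table: [570, ∅, ∅, 773, ∅, 62, 598]
Lookup 773: h=6, probe 6,0,3 → found at 3.

3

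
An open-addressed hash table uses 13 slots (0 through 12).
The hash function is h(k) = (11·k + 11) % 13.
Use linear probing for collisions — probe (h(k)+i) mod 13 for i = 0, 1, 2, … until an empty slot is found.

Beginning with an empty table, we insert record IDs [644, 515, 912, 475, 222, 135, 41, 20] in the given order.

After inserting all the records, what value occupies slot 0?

644: h=10 => slot 10
515: h=8 => slot 8
912: h=7 => slot 7
475: h=10, probe 10,11 => slot 11
222: h=9 => slot 9
135: h=1 => slot 1
41: h=7, probe 7,8,9,10,11,12 => slot 12
20: h=10, probe 10,11,12,0 => slot 0
Table: [20, 135, -, -, -, -, -, 912, 515, 222, 644, 475, 41]

20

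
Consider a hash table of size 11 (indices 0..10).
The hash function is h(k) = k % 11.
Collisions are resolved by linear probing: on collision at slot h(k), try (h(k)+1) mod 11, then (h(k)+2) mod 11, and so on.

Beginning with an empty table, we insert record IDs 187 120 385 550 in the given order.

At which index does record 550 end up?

2

Insert 187: h=0, slot 0 empty => index 0.
Insert 120: h=10, slot 10 empty => index 10.
Insert 385: h=0, slot 0 occupied => index 1.
Insert 550: h=0, slots 0,1 occupied => index 2.
Table: [187, 385, 550, —, —, —, —, —, —, —, 120]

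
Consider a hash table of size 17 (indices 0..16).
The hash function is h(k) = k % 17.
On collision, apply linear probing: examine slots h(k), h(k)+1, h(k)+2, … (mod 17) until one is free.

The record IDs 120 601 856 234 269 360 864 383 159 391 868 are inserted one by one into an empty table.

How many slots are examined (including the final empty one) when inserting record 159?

3

Insert 120: h=1, slot 1 empty -> index 1.
Insert 601: h=6, slot 6 empty -> index 6.
Insert 856: h=6, slot 6 occupied -> index 7.
Insert 234: h=13, slot 13 empty -> index 13.
Insert 269: h=14, slot 14 empty -> index 14.
Insert 360: h=3, slot 3 empty -> index 3.
Insert 864: h=14, slot 14 occupied -> index 15.
Insert 383: h=9, slot 9 empty -> index 9.
Insert 159: h=6, slots 6,7 occupied -> index 8.
Insert 391: h=0, slot 0 empty -> index 0.
Insert 868: h=1, slot 1 occupied -> index 2.
Table: [391, 120, 868, 360, _, _, 601, 856, 159, 383, _, _, _, 234, 269, 864, _]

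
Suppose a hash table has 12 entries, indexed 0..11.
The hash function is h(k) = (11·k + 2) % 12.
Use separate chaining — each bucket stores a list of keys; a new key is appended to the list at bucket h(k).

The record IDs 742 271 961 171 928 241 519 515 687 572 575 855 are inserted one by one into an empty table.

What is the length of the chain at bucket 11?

4

Insert 742: h=4, bucket 4 empty → new chain.
Insert 271: h=7, bucket 7 empty → new chain.
Insert 961: h=1, bucket 1 empty → new chain.
Insert 171: h=11, bucket 11 empty → new chain.
Insert 928: h=10, bucket 10 empty → new chain.
Insert 241: h=1, bucket 1 nonempty → append to chain.
Insert 519: h=11, bucket 11 nonempty → append to chain.
Insert 515: h=3, bucket 3 empty → new chain.
Insert 687: h=11, bucket 11 nonempty → append to chain.
Insert 572: h=6, bucket 6 empty → new chain.
Insert 575: h=3, bucket 3 nonempty → append to chain.
Insert 855: h=11, bucket 11 nonempty → append to chain.
Final buckets:
0: .
1: 961 -> 241
2: .
3: 515 -> 575
4: 742
5: .
6: 572
7: 271
8: .
9: .
10: 928
11: 171 -> 519 -> 687 -> 855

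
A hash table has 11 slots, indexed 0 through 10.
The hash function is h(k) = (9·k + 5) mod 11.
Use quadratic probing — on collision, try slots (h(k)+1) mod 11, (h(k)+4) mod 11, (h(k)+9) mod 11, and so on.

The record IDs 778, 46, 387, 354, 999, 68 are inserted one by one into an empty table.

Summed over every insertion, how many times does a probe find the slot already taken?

6

Insert 778: h=0, slot 0 empty => index 0.
Insert 46: h=1, slot 1 empty => index 1.
Insert 387: h=1, slot 1 occupied => index 2.
Insert 354: h=1, slots 1,2 occupied => index 5.
Insert 999: h=9, slot 9 empty => index 9.
Insert 68: h=1, slots 1,2,5 occupied => index 10.
Table: [778, 46, 387, ∅, ∅, 354, ∅, ∅, ∅, 999, 68]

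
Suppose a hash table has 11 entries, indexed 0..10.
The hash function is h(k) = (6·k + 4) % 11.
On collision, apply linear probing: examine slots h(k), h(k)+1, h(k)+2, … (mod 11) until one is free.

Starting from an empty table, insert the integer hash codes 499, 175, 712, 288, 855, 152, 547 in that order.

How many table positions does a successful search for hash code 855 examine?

Insert 499: h=6, slot 6 empty -> index 6.
Insert 175: h=9, slot 9 empty -> index 9.
Insert 712: h=8, slot 8 empty -> index 8.
Insert 288: h=5, slot 5 empty -> index 5.
Insert 855: h=8, slots 8,9 occupied -> index 10.
Insert 152: h=3, slot 3 empty -> index 3.
Insert 547: h=8, slots 8,9,10 occupied -> index 0.
Table: [547, —, —, 152, —, 288, 499, —, 712, 175, 855]
Lookup 855: h=8, probe 8,9,10 → found at 10.

3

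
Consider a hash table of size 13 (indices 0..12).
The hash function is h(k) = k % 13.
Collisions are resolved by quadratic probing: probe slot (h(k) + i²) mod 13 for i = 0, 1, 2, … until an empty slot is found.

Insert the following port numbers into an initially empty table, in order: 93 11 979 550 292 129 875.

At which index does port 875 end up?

8

93 hashes to 2; slot 2 is free => place at 2.
11 hashes to 11; slot 11 is free => place at 11.
979 hashes to 4; slot 4 is free => place at 4.
550 hashes to 4; 4 taken => place at 5.
292 hashes to 6; slot 6 is free => place at 6.
129 hashes to 12; slot 12 is free => place at 12.
875 hashes to 4; 4,5 taken => place at 8.
Table: [-, -, 93, -, 979, 550, 292, -, 875, -, -, 11, 129]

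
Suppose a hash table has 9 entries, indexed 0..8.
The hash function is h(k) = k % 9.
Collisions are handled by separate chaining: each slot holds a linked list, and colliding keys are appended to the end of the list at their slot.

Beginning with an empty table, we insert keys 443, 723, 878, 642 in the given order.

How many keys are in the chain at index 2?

Insert 443: h=2, bucket 2 empty -> new chain.
Insert 723: h=3, bucket 3 empty -> new chain.
Insert 878: h=5, bucket 5 empty -> new chain.
Insert 642: h=3, bucket 3 nonempty -> append to chain.
Final buckets:
0: ∅
1: ∅
2: 443
3: 723 -> 642
4: ∅
5: 878
6: ∅
7: ∅
8: ∅

1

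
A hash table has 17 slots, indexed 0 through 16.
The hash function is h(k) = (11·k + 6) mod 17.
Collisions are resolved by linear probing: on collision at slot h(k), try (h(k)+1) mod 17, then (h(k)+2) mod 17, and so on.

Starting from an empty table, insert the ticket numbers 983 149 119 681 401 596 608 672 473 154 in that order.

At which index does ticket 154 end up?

2

Insert 983: h=7, slot 7 empty → index 7.
Insert 149: h=13, slot 13 empty → index 13.
Insert 119: h=6, slot 6 empty → index 6.
Insert 681: h=0, slot 0 empty → index 0.
Insert 401: h=14, slot 14 empty → index 14.
Insert 596: h=0, slot 0 occupied → index 1.
Insert 608: h=13, slots 13,14 occupied → index 15.
Insert 672: h=3, slot 3 empty → index 3.
Insert 473: h=7, slot 7 occupied → index 8.
Insert 154: h=0, slots 0,1 occupied → index 2.
Table: [681, 596, 154, 672, ∅, ∅, 119, 983, 473, ∅, ∅, ∅, ∅, 149, 401, 608, ∅]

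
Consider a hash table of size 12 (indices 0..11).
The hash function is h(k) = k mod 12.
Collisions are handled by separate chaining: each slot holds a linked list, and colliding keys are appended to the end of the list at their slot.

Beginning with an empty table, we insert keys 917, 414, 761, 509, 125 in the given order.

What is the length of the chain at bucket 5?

Insert 917: h=5, bucket 5 empty → new chain.
Insert 414: h=6, bucket 6 empty → new chain.
Insert 761: h=5, bucket 5 nonempty → append to chain.
Insert 509: h=5, bucket 5 nonempty → append to chain.
Insert 125: h=5, bucket 5 nonempty → append to chain.
Final buckets:
0: -
1: -
2: -
3: -
4: -
5: 917 -> 761 -> 509 -> 125
6: 414
7: -
8: -
9: -
10: -
11: -

4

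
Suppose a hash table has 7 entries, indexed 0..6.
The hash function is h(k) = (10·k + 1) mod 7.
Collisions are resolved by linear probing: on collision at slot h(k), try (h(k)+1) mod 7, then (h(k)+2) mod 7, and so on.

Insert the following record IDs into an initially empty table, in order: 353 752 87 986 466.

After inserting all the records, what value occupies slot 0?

466

353 hashes to 3; slot 3 is free -> place at 3.
752 hashes to 3; 3 taken -> place at 4.
87 hashes to 3; 3,4 taken -> place at 5.
986 hashes to 5; 5 taken -> place at 6.
466 hashes to 6; 6 taken -> place at 0.
Table: [466, _, _, 353, 752, 87, 986]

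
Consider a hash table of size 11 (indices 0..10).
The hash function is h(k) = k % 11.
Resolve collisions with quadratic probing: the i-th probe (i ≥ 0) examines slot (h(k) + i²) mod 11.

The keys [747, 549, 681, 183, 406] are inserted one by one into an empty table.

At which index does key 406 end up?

8

747: h=10 -> slot 10
549: h=10, probe 10,0 -> slot 0
681: h=10, probe 10,0,3 -> slot 3
183: h=7 -> slot 7
406: h=10, probe 10,0,3,8 -> slot 8
Table: [549, -, -, 681, -, -, -, 183, 406, -, 747]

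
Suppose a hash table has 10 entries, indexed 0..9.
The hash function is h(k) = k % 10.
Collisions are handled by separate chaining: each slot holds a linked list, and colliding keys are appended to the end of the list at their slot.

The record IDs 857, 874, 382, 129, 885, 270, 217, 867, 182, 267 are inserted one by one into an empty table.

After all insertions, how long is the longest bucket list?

Insert 857: h=7, bucket 7 empty → new chain.
Insert 874: h=4, bucket 4 empty → new chain.
Insert 382: h=2, bucket 2 empty → new chain.
Insert 129: h=9, bucket 9 empty → new chain.
Insert 885: h=5, bucket 5 empty → new chain.
Insert 270: h=0, bucket 0 empty → new chain.
Insert 217: h=7, bucket 7 nonempty → append to chain.
Insert 867: h=7, bucket 7 nonempty → append to chain.
Insert 182: h=2, bucket 2 nonempty → append to chain.
Insert 267: h=7, bucket 7 nonempty → append to chain.
Final buckets:
0: 270
1: ∅
2: 382 -> 182
3: ∅
4: 874
5: 885
6: ∅
7: 857 -> 217 -> 867 -> 267
8: ∅
9: 129

4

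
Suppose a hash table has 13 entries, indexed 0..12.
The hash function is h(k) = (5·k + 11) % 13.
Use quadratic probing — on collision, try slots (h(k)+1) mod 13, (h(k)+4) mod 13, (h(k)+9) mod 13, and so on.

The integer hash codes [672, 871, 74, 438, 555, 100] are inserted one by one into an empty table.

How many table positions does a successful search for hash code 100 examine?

5

672: h=4 -> slot 4
871: h=11 -> slot 11
74: h=4, probe 4,5 -> slot 5
438: h=4, probe 4,5,8 -> slot 8
555: h=4, probe 4,5,8,0 -> slot 0
100: h=4, probe 4,5,8,0,7 -> slot 7
Table: [555, ., ., ., 672, 74, ., 100, 438, ., ., 871, .]
Lookup 100: h=4, probe 4,5,8,0,7 → found at 7.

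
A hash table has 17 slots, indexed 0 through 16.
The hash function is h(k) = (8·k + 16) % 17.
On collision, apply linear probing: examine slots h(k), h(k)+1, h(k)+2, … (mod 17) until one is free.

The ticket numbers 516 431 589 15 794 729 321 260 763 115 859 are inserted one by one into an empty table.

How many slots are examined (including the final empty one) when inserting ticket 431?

516: h=13 → slot 13
431: h=13, probe 13,14 → slot 14
589: h=2 → slot 2
15: h=0 → slot 0
794: h=10 → slot 10
729: h=0, probe 0,1 → slot 1
321: h=0, probe 0,1,2,3 → slot 3
260: h=5 → slot 5
763: h=0, probe 0,1,2,3,4 → slot 4
115: h=1, probe 1,2,3,4,5,6 → slot 6
859: h=3, probe 3,4,5,6,7 → slot 7
Table: [15, 729, 589, 321, 763, 260, 115, 859, ∅, ∅, 794, ∅, ∅, 516, 431, ∅, ∅]

2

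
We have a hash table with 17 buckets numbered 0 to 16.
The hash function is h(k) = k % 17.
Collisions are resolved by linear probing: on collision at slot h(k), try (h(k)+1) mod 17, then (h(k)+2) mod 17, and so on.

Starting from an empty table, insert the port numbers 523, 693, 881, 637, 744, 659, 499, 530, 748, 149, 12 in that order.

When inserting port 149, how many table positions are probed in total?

523 hashes to 13; slot 13 is free → place at 13.
693 hashes to 13; 13 taken → place at 14.
881 hashes to 14; 14 taken → place at 15.
637 hashes to 8; slot 8 is free → place at 8.
744 hashes to 13; 13,14,15 taken → place at 16.
659 hashes to 13; 13,14,15,16 taken → place at 0.
499 hashes to 6; slot 6 is free → place at 6.
530 hashes to 3; slot 3 is free → place at 3.
748 hashes to 0; 0 taken → place at 1.
149 hashes to 13; 13,14,15,16,0,1 taken → place at 2.
12 hashes to 12; slot 12 is free → place at 12.
Table: [659, 748, 149, 530, —, —, 499, —, 637, —, —, —, 12, 523, 693, 881, 744]

7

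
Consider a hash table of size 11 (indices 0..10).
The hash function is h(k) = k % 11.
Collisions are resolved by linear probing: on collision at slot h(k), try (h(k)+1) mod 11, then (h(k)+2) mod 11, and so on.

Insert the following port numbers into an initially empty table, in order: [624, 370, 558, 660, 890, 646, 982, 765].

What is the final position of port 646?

1

Insert 624: h=8, slot 8 empty => index 8.
Insert 370: h=7, slot 7 empty => index 7.
Insert 558: h=8, slot 8 occupied => index 9.
Insert 660: h=0, slot 0 empty => index 0.
Insert 890: h=10, slot 10 empty => index 10.
Insert 646: h=8, slots 8,9,10,0 occupied => index 1.
Insert 982: h=3, slot 3 empty => index 3.
Insert 765: h=6, slot 6 empty => index 6.
Table: [660, 646, _, 982, _, _, 765, 370, 624, 558, 890]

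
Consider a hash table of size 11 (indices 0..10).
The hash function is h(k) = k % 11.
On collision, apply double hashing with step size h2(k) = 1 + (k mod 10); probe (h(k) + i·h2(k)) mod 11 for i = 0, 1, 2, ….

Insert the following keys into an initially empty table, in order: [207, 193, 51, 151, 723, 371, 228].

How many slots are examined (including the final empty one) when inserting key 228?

3

Insert 207: h=9, slot 9 empty → index 9.
Insert 193: h=6, slot 6 empty → index 6.
Insert 51: h=7, slot 7 empty → index 7.
Insert 151: h=8, slot 8 empty → index 8.
Insert 723: h=8, h2=4, slot 8 occupied → index 1.
Insert 371: h=8, h2=2, slot 8 occupied → index 10.
Insert 228: h=8, h2=9, slots 8,6 occupied → index 4.
Table: [∅, 723, ∅, ∅, 228, ∅, 193, 51, 151, 207, 371]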